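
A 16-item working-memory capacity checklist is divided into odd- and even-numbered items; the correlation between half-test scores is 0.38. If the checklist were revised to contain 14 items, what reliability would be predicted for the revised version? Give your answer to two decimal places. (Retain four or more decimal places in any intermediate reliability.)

Full-test reliability from the split-half r: r_full = 2(0.38)/(1 + 0.38) = 0.5507
Length factor from 16 to 14 items: n = 14/16 = 0.8750
r_new = n·r_full / (1 + (n − 1)·r_full) = 0.4819 / 0.9312 ≈ 0.5175

0.52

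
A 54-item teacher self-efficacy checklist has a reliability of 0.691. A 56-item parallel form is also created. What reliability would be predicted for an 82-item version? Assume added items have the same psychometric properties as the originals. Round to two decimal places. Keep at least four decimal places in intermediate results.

0.77

Only the ratio of lengths matters: n = 82/54 = 1.5185
r_{82} = n·r / (1 + (n − 1)·r) = 1.0493 / 1.3583 ≈ 0.7725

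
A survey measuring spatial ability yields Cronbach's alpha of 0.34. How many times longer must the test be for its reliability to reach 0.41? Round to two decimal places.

Rearranging the Spearman-Brown formula for n,
n = r_target (1 − r_old) / [ r_old (1 − r_target) ]
n = [0.41 × 0.66] / [0.34 × 0.59]
  = 0.2706 / 0.2006 = 1.3490

1.35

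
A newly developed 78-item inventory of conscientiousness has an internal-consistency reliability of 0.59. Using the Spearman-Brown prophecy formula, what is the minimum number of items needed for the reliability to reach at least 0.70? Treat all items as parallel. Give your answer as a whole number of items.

127

Rearranging the Spearman-Brown formula for n,
n = r*(1 − r) / [ r (1 − r*) ]
n = 0.70 × (1 − 0.59) / [ 0.59 × (1 − 0.70) ]
n = 0.2870 / 0.1770 ≈ 1.6215
Items needed = n × 78 = 1.6215 × 78 ≈ 126.48 → round up to 127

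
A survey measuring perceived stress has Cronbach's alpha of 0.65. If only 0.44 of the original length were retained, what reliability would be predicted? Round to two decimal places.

0.45

r_new = (0.44 × 0.65) / (1 + (0.44 − 1) × 0.65)
r_new = 0.2860 / 0.6360 ≈ 0.4497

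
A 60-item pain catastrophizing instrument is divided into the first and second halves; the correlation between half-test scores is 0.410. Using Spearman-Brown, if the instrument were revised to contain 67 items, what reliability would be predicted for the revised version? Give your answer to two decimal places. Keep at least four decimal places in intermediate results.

0.61

First correct the split-half correlation to full-test reliability: r_full = 2 × 0.410 / (1 + 0.410) ≈ 0.5816
Then adjust to 67 items: n = 67/60 = 1.1167
r_new = n·r_full / (1 + (n − 1)·r_full) = 0.6495 / 1.0679 ≈ 0.6082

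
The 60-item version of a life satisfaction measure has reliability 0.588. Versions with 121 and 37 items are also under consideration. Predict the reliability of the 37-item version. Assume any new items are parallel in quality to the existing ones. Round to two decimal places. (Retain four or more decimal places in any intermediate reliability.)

The 121-item form is not needed; work directly from the 60-item form with n = 37/60 = 0.6167.
r_{37} = n·r / (1 + (n − 1)·r) = 0.3626 / 0.7746 ≈ 0.4681

0.47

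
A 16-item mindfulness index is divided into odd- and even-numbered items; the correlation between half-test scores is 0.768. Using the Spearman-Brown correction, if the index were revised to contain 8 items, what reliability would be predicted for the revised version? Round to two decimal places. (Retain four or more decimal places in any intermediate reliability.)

0.77

First correct the split-half correlation to full-test reliability: r_full = 2 × 0.768 / (1 + 0.768) ≈ 0.8688
Then adjust to 8 items: n = 8/16 = 0.5000
r_new = n·r_full / (1 + (n − 1)·r_full) = 0.4344 / 0.5656 ≈ 0.7680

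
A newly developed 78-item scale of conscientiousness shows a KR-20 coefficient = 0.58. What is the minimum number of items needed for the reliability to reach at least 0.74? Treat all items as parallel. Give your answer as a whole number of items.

n = [0.74 × 0.42] / [0.58 × 0.26]
n = 0.3108 / 0.1508 ≈ 2.0610
So the test needs 2.0610 × 78 ≈ 160.76 items; rounding up, 161.

161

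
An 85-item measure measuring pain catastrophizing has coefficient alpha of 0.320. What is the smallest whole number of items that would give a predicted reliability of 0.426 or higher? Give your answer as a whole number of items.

135

Rearranging the Spearman-Brown formula for n,
n = r*(1 − r) / [ r (1 − r*) ]
n = 0.426(1 − 0.320) / [0.320(1 − 0.426)]
  = 0.289680 / 0.183680 = 1.5771
Items needed = n × 85 = 1.5771 × 85 ≈ 134.05 → round up to 135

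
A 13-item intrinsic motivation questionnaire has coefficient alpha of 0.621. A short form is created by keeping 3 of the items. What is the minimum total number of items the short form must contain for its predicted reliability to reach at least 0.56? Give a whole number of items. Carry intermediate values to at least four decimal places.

11

First, r for the 3-item form: n = 3/13 = 0.2308, so r_3 = 0.2308·0.621/(1 + (0.2308 − 1)·0.621) = 0.2744
Then solve for n' with r_old = 0.2744, r_target = 0.56: n' = 0.56(1 − 0.2744)/[0.2744(1 − 0.56)] = 3.3655
Items = 3.3655 × 3 ≈ 10.10 → 11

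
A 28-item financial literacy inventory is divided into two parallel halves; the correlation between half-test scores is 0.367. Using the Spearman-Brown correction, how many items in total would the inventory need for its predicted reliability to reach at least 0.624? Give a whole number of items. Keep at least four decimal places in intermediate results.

r_full = 2(0.367)/(1 + 0.367) = 0.5369
n = r_tgt(1 − r_full) / [r_full(1 − r_tgt)] = 0.624 × 0.4631 / (0.5369 × 0.376) ≈ 1.4315
Items = 1.4315 × 28 ≈ 40.08 → 41

41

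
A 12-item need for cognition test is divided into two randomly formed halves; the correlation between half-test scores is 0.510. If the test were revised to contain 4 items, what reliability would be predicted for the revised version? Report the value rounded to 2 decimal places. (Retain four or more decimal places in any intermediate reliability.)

Full-test reliability from the split-half r: r_full = 2(0.510)/(1 + 0.510) = 0.6755
Length factor from 12 to 4 items: n = 4/12 = 0.3333
r_new = n·r_full / (1 + (n − 1)·r_full) = 0.2251 / 0.5496 ≈ 0.4096

0.41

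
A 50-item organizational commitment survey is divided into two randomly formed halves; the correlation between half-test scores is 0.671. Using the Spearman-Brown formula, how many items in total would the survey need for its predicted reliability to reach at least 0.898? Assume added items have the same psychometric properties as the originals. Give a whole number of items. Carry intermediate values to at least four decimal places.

108

r_full = 2(0.671)/(1 + 0.671) = 0.8031
Solve Spearman-Brown for n: n = 0.898(1 − 0.8031) / [0.8031(1 − 0.898)] = 2.1585
Items = 2.1585 × 50 ≈ 107.93 → 108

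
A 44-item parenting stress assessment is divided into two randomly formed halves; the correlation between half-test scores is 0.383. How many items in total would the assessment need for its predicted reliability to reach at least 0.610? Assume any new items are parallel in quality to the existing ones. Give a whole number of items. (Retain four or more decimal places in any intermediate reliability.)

56

r_full = 2(0.383)/(1 + 0.383) = 0.5539
Solve Spearman-Brown for n: n = 0.610(1 − 0.5539) / [0.5539(1 − 0.610)] = 1.2597
Items = 1.2597 × 44 ≈ 55.43 → 56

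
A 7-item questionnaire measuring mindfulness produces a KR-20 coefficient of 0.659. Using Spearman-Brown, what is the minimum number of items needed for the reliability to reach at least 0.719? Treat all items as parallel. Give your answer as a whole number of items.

n = [0.719 × 0.341] / [0.659 × 0.281]
  = 0.245179 / 0.185179 = 1.3240
1.3240 × 7 = 9.27 → 10 items

10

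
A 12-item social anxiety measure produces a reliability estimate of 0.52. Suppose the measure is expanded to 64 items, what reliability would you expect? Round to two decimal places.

Length ratio n = 64/12 = 5.3333
r_new = 5.3333·0.52 / [1 + (5.3333 − 1)·0.52]
r_new = 2.7733 / 3.2533 ≈ 0.8525

0.85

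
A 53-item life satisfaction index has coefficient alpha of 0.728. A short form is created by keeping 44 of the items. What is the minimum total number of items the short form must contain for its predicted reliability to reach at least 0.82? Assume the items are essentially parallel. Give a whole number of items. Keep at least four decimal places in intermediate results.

91

First, r for the 44-item form: n = 44/53 = 0.8302, so r_44 = 0.8302·0.728/(1 + (0.8302 − 1)·0.728) = 0.6896
Then solve for n' with r_old = 0.6896, r_target = 0.82: n' = 0.82(1 − 0.6896)/[0.6896(1 − 0.82)] = 2.0505
Total items = 2.0505 × 44 = 90.22, rounded up to 91.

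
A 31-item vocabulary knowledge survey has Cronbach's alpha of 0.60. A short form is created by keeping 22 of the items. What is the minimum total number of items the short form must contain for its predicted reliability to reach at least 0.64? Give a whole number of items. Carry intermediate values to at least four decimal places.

Short-form reliability: n = 22/31 = 0.7097; r_22 = n·r/(1+(n−1)r) ≈ 0.5156
Length factor from the short form to reach 0.64: n' = 0.64(1 − 0.5156) / [0.5156(1 − 0.64)] ≈ 1.6702
Total items = 1.6702 × 22 = 36.74, rounded up to 37.

37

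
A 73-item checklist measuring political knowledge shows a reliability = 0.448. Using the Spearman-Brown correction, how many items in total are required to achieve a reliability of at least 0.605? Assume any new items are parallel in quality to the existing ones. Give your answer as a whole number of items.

n = 0.605(1 − 0.448) / [0.448(1 − 0.605)]
  = 0.333960 / 0.176960 = 1.8872
So the test needs 1.8872 × 73 ≈ 137.77 items; rounding up, 138.

138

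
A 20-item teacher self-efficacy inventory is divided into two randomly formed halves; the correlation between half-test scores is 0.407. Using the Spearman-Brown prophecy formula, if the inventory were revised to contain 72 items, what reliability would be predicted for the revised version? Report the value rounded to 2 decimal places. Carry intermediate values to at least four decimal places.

First correct the split-half correlation to full-test reliability: r_full = 2 × 0.407 / (1 + 0.407) ≈ 0.5785
Length factor from 20 to 72 items: n = 72/20 = 3.6000
r_new = n·r_full / (1 + (n − 1)·r_full) = 2.0826 / 2.5041 ≈ 0.8317

0.83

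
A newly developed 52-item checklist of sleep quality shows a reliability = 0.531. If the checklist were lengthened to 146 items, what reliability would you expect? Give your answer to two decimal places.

0.76

The new length is 146/52 = 2.8077 times the old.
Apply the Spearman-Brown prophecy formula, r' = nr / [1 + (n − 1)r]:
r_new = 2.8077·0.531 / [1 + (2.8077 − 1)·0.531]
r_new = 1.4909 / 1.9599 ≈ 0.7607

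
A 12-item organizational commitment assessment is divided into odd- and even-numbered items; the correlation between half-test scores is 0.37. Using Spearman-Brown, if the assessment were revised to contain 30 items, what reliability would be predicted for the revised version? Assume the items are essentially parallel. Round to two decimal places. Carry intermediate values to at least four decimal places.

0.75

Spearman-Brown correction (n = 2): r_full = 2·0.37/(1 + 0.37) = 0.5401
Then adjust to 30 items: n = 30/12 = 2.5000
r_new = n·r_full / (1 + (n − 1)·r_full) = 1.3502 / 1.8102 ≈ 0.7459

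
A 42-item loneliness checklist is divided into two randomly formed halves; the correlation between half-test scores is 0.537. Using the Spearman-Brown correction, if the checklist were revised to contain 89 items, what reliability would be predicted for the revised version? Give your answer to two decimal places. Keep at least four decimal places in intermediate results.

0.83

Spearman-Brown correction (n = 2): r_full = 2·0.537/(1 + 0.537) = 0.6988
Then adjust to 89 items: n = 89/42 = 2.1190
r_new = n·r_full / (1 + (n − 1)·r_full) = 1.4808 / 1.7820 ≈ 0.8310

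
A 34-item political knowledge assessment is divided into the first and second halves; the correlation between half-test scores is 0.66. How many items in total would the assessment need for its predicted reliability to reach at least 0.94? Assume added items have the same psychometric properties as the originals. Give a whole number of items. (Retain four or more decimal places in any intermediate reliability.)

138

Corrected full-test reliability: r_full = 2 × 0.66 / (1 + 0.66) ≈ 0.7952
Solve Spearman-Brown for n: n = 0.94(1 − 0.7952) / [0.7952(1 − 0.94)] = 4.0349
Items = 4.0349 × 34 ≈ 137.19 → 138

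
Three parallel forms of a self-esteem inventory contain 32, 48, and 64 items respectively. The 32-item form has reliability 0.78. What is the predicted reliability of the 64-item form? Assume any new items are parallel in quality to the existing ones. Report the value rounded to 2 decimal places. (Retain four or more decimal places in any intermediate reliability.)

The 48-item form is not needed; work directly from the 32-item form with n = 64/32 = 2.0000.
r_{64} = n·r / (1 + (n − 1)·r) = 1.5600 / 1.7800 ≈ 0.8764

0.88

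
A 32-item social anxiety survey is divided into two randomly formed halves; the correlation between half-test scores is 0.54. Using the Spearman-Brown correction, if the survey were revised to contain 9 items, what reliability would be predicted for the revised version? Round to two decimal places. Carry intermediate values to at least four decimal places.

0.40

First correct the split-half correlation to full-test reliability: r_full = 2 × 0.54 / (1 + 0.54) ≈ 0.7013
Then adjust to 9 items: n = 9/32 = 0.2812
r_new = n·r_full / (1 + (n − 1)·r_full) = 0.1972 / 0.4959 ≈ 0.3977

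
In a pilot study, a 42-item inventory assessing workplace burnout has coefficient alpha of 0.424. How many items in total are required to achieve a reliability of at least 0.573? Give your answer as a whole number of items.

77

Invert Spearman-Brown to solve for n:
n = r*(1 − r) / [ r (1 − r*) ]
n = 0.573 × (1 − 0.424) / [ 0.424 × (1 − 0.573) ]
  = 0.330048 / 0.181048 = 1.8230
1.8230 × 42 = 76.57 → 77 items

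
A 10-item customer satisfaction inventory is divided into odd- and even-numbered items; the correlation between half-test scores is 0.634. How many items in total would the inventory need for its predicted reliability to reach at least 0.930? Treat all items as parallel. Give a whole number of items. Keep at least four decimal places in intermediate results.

39

Corrected full-test reliability: r_full = 2 × 0.634 / (1 + 0.634) ≈ 0.7760
n = r_tgt(1 − r_full) / [r_full(1 − r_tgt)] = 0.930 × 0.2240 / (0.7760 × 0.070) ≈ 3.8351
Items = 3.8351 × 10 ≈ 38.35 → 39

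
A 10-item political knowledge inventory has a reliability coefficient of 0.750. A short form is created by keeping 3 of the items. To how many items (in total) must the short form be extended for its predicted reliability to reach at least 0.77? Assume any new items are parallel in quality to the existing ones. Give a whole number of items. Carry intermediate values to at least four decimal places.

Short-form reliability: n = 3/10 = 0.3000; r_3 = n·r/(1+(n−1)r) ≈ 0.4737
Then solve for n' with r_old = 0.4737, r_target = 0.77: n' = 0.77(1 − 0.4737)/[0.4737(1 − 0.77)] = 3.7196
Items = 3.7196 × 3 ≈ 11.16 → 12

12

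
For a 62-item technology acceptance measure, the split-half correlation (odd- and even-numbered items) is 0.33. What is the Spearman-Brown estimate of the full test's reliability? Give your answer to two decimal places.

The full test is twice the length of either half (n = 2).
r_full = 2r_hh / (1 + r_hh) = 2 × 0.33 / (1 + 0.33)
       = 0.6600 / 1.3300 = 0.4962

0.50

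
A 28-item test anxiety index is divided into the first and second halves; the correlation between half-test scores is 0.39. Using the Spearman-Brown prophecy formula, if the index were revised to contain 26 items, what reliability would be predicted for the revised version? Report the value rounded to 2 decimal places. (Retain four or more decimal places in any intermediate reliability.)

First correct the split-half correlation to full-test reliability: r_full = 2 × 0.39 / (1 + 0.39) ≈ 0.5612
Then adjust to 26 items: n = 26/28 = 0.9286
r_new = n·r_full / (1 + (n − 1)·r_full) = 0.5211 / 0.9599 ≈ 0.5429

0.54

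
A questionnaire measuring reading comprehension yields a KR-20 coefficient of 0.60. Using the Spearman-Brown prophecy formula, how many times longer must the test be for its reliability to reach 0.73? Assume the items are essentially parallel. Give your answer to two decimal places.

1.80

Spearman-Brown solved for the length factor n:
n = r*(1 − r) / [ r (1 − r*) ]
n = [0.73 × 0.40] / [0.60 × 0.27]
n = 0.2920 / 0.1620 ≈ 1.8025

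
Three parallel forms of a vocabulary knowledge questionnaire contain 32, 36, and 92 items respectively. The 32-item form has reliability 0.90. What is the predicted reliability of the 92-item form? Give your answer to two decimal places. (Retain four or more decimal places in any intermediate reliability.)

Only the ratio of lengths matters: n = 92/32 = 2.8750
r_{92} = n·r / (1 + (n − 1)·r) = 2.5875 / 2.6875 ≈ 0.9628

0.96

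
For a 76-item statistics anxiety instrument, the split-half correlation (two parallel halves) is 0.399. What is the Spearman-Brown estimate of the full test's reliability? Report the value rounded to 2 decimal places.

0.57

The full test is twice the length of either half (n = 2).
r_full = 2r_hh / (1 + r_hh) = 2 × 0.399 / (1 + 0.399)
r_full = 0.7980 / 1.3990 ≈ 0.5704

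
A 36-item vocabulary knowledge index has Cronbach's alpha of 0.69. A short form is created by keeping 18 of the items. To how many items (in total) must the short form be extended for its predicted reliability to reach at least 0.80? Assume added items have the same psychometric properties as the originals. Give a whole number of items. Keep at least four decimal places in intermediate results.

First, r for the 18-item form: n = 18/36 = 0.5000, so r_18 = 0.5000·0.69/(1 + (0.5000 − 1)·0.69) = 0.5267
Then solve for n' with r_old = 0.5267, r_target = 0.80: n' = 0.80(1 − 0.5267)/[0.5267(1 − 0.80)] = 3.5945
Items = 3.5945 × 18 ≈ 64.70 → 65

65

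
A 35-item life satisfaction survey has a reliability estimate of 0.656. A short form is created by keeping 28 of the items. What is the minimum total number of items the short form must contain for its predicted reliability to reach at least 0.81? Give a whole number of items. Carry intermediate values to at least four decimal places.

First, r for the 28-item form: n = 28/35 = 0.8000, so r_28 = 0.8000·0.656/(1 + (0.8000 − 1)·0.656) = 0.6041
Length factor from the short form to reach 0.81: n' = 0.81(1 − 0.6041) / [0.6041(1 − 0.81)] ≈ 2.7939
Total items = 2.7939 × 28 = 78.23, rounded up to 79.

79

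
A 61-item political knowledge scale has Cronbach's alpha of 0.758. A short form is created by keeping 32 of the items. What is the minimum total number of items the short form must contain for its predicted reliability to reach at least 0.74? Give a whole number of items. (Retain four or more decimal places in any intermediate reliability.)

56

Short-form reliability: n = 32/61 = 0.5246; r_32 = n·r/(1+(n−1)r) ≈ 0.6217
Then solve for n' with r_old = 0.6217, r_target = 0.74: n' = 0.74(1 − 0.6217)/[0.6217(1 − 0.74)] = 1.7319
Total items = 1.7319 × 32 = 55.42, rounded up to 56.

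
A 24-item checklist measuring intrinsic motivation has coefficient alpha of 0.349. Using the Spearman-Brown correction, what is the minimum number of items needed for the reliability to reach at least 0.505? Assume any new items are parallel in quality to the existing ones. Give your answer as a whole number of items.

Spearman-Brown solved for the length factor n:
n = r*(1 − r) / [ r (1 − r*) ]
n = 0.505 × (1 − 0.349) / [ 0.349 × (1 − 0.505) ]
n = 0.328755 / 0.172755 ≈ 1.9030
1.9030 × 24 = 45.67 → 46 items

46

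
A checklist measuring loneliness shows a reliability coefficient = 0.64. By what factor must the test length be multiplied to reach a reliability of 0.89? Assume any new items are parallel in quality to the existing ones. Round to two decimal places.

4.55

Invert Spearman-Brown to solve for n:
n = r_target (1 − r_old) / [ r_old (1 − r_target) ]
n = [0.89 × 0.36] / [0.64 × 0.11]
n = 0.3204 / 0.0704 ≈ 4.5511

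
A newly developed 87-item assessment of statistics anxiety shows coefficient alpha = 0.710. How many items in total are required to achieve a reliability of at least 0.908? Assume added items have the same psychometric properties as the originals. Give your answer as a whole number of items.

351

n = [0.908 × 0.290] / [0.710 × 0.092]
n = 0.263320 / 0.065320 ≈ 4.0312
4.0312 × 87 = 350.71 → 351 items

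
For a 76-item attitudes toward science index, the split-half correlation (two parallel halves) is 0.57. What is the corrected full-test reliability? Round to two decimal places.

Each half is half the length of the full test, so the full test is n = 2 times a half.
r_full = 2(0.57) / (1 + 0.57)
       = 1.1400 / 1.5700 = 0.7261

0.73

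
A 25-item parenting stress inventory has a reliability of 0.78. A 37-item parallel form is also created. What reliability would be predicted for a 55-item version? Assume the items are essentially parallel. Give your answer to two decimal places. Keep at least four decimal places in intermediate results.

The 37-item form is not needed; work directly from the 25-item form with n = 55/25 = 2.2000.
r_{55} = n·r / (1 + (n − 1)·r) = 1.7160 / 1.9360 ≈ 0.8864

0.89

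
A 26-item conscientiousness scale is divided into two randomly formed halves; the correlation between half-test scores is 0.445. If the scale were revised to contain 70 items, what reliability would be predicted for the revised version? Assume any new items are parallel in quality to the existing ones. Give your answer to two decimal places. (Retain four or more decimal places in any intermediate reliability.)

Full-test reliability from the split-half r: r_full = 2(0.445)/(1 + 0.445) = 0.6159
Then adjust to 70 items: n = 70/26 = 2.6923
r_new = n·r_full / (1 + (n − 1)·r_full) = 1.6582 / 2.0423 ≈ 0.8119

0.81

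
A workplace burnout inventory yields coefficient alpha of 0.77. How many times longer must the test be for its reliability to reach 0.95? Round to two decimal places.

5.68

Invert Spearman-Brown to solve for n:
n = r_target (1 − r_old) / [ r_old (1 − r_target) ]
n = 0.95 × (1 − 0.77) / [ 0.77 × (1 − 0.95) ]
n = 0.2185 / 0.0385 ≈ 5.6753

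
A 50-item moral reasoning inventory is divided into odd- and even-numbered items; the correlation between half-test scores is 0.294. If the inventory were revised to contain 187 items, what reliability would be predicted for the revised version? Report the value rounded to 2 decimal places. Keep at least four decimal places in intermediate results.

Spearman-Brown correction (n = 2): r_full = 2·0.294/(1 + 0.294) = 0.4544
Then adjust to 187 items: n = 187/50 = 3.7400
r_new = n·r_full / (1 + (n − 1)·r_full) = 1.6995 / 2.2451 ≈ 0.7570

0.76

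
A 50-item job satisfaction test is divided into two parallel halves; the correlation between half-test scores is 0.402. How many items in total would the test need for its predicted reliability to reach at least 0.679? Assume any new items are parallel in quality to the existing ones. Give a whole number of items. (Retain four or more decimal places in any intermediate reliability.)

Corrected full-test reliability: r_full = 2 × 0.402 / (1 + 0.402) ≈ 0.5735
Solve Spearman-Brown for n: n = 0.679(1 − 0.5735) / [0.5735(1 − 0.679)] = 1.5731
Required items = 1.5731 × 50 = 78.66, so 79 items.

79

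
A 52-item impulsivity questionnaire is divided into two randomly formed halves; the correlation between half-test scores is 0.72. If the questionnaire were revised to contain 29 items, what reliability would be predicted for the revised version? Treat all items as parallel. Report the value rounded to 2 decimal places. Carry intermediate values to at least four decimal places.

0.74

Spearman-Brown correction (n = 2): r_full = 2·0.72/(1 + 0.72) = 0.8372
Length factor from 52 to 29 items: n = 29/52 = 0.5577
r_new = n·r_full / (1 + (n − 1)·r_full) = 0.4669 / 0.6297 ≈ 0.7415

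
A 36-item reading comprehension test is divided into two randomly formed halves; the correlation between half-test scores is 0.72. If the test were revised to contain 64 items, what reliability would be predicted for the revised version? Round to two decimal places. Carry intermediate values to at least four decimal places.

0.90

First correct the split-half correlation to full-test reliability: r_full = 2 × 0.72 / (1 + 0.72) ≈ 0.8372
Length factor from 36 to 64 items: n = 64/36 = 1.7778
r_new = n·r_full / (1 + (n − 1)·r_full) = 1.4884 / 1.6512 ≈ 0.9014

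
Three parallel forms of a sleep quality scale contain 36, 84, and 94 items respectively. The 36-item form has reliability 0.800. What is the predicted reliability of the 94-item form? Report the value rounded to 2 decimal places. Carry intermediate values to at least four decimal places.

0.91

The 84-item form is not needed; work directly from the 36-item form with n = 94/36 = 2.6111.
r_{94} = n·r / (1 + (n − 1)·r) = 2.0889 / 2.2889 ≈ 0.9126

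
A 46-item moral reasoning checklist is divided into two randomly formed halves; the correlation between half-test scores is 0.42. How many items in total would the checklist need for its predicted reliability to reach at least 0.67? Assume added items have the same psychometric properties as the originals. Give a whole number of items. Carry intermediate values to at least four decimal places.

65

Corrected full-test reliability: r_full = 2 × 0.42 / (1 + 0.42) ≈ 0.5915
n = r_tgt(1 − r_full) / [r_full(1 − r_tgt)] = 0.67 × 0.4085 / (0.5915 × 0.33) ≈ 1.4022
Items = 1.4022 × 46 ≈ 64.50 → 65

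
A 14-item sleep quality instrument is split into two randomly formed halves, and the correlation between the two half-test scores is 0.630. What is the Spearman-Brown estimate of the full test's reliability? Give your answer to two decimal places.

Apply the Spearman-Brown correction with n = 2:
r_full = 2r_hh / (1 + r_hh) = 2 × 0.630 / (1 + 0.630)
r_full = 1.2600 / 1.6300 ≈ 0.7730

0.77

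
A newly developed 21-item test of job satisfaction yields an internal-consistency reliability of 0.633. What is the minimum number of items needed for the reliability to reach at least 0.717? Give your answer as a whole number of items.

n = 0.717(1 − 0.633) / [0.633(1 − 0.717)]
n = 0.263139 / 0.179139 ≈ 1.4689
1.4689 × 21 = 30.85 → 31 items

31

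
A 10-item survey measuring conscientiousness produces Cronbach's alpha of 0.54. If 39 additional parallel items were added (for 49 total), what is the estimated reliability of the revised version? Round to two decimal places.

0.85

n = 49/10 = 4.9
r_new = 4.9·0.54 / [1 + (4.9 − 1)·0.54]
r_new = 2.6460 / 3.1060 ≈ 0.8519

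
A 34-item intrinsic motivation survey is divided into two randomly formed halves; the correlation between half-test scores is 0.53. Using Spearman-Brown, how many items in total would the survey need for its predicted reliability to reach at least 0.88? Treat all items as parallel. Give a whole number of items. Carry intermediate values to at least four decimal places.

Corrected full-test reliability: r_full = 2 × 0.53 / (1 + 0.53) ≈ 0.6928
Solve Spearman-Brown for n: n = 0.88(1 − 0.6928) / [0.6928(1 − 0.88)] = 3.2517
Required items = 3.2517 × 34 = 110.56, so 111 items.

111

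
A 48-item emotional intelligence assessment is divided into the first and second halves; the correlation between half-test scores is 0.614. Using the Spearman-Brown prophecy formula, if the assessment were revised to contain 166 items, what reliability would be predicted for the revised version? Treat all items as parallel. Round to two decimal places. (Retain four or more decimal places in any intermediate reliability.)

Full-test reliability from the split-half r: r_full = 2(0.614)/(1 + 0.614) = 0.7608
Length factor from 48 to 166 items: n = 166/48 = 3.4583
r_new = n·r_full / (1 + (n − 1)·r_full) = 2.6311 / 2.8703 ≈ 0.9167

0.92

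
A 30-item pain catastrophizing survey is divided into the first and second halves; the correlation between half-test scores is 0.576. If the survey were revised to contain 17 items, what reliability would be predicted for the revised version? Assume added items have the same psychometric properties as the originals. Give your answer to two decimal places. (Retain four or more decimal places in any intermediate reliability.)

0.61

Full-test reliability from the split-half r: r_full = 2(0.576)/(1 + 0.576) = 0.7310
Length factor from 30 to 17 items: n = 17/30 = 0.5667
r_new = n·r_full / (1 + (n − 1)·r_full) = 0.4143 / 0.6833 ≈ 0.6063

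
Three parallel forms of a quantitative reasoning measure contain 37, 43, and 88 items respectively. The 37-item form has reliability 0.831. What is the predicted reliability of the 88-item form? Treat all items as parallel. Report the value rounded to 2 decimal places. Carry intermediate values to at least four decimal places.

0.92

The 43-item form is not needed; work directly from the 37-item form with n = 88/37 = 2.3784.
r_{88} = n·r / (1 + (n − 1)·r) = 1.9765 / 2.1455 ≈ 0.9212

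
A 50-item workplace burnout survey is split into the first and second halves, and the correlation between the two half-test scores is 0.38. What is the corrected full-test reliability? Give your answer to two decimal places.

Apply the Spearman-Brown correction with n = 2:
r_full = 2r_hh / (1 + r_hh) = 2 × 0.38 / (1 + 0.38)
       = 0.7600 / 1.3800 = 0.5507

0.55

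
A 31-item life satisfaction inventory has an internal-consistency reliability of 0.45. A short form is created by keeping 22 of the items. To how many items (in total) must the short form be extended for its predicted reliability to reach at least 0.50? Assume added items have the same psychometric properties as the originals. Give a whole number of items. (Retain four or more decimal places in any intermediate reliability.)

38

First, r for the 22-item form: n = 22/31 = 0.7097, so r_22 = 0.7097·0.45/(1 + (0.7097 − 1)·0.45) = 0.3674
Then solve for n' with r_old = 0.3674, r_target = 0.50: n' = 0.50(1 − 0.3674)/[0.3674(1 − 0.50)] = 1.7218
Items = 1.7218 × 22 ≈ 37.88 → 38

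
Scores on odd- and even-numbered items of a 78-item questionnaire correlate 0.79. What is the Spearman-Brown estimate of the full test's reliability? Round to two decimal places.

r_full = 2r_hh / (1 + r_hh) = 2 × 0.79 / (1 + 0.79)
       = 1.5800 / 1.7900 = 0.8827

0.88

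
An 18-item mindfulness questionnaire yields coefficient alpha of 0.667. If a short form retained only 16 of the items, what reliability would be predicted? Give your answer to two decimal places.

n = 16/18 = 0.8889
r_new = 0.8889·0.667 / [1 + (0.8889 − 1)·0.667]
     = 0.5929 / 0.9259 = 0.6403

0.64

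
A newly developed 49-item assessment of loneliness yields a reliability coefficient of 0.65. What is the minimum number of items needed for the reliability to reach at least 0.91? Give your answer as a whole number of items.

n = 0.91(1 − 0.65) / [0.65(1 − 0.91)]
n = 0.3185 / 0.0585 ≈ 5.4444
So the test needs 5.4444 × 49 ≈ 266.78 items; rounding up, 267.

267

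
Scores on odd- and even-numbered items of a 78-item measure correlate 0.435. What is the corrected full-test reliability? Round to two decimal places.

The full test is twice the length of either half (n = 2).
r_full = 2(0.435) / (1 + 0.435)
r_full = 0.8700 / 1.4350 ≈ 0.6063

0.61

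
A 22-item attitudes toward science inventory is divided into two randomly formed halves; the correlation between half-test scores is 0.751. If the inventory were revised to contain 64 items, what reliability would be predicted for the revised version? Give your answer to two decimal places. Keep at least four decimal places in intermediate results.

0.95

Full-test reliability from the split-half r: r_full = 2(0.751)/(1 + 0.751) = 0.8578
Then adjust to 64 items: n = 64/22 = 2.9091
r_new = n·r_full / (1 + (n − 1)·r_full) = 2.4954 / 2.6376 ≈ 0.9461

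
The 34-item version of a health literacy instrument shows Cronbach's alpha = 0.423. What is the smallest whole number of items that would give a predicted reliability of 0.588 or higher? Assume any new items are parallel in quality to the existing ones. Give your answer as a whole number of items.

n = 0.588(1 − 0.423) / [0.423(1 − 0.588)]
  = 0.339276 / 0.174276 = 1.9468
Items needed = n × 34 = 1.9468 × 34 ≈ 66.19 → round up to 67

67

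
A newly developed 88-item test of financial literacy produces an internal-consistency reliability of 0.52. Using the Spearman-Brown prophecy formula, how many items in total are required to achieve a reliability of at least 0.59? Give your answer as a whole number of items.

117

n = 0.59(1 − 0.52) / [0.52(1 − 0.59)]
n = 0.2832 / 0.2132 ≈ 1.3283
So the test needs 1.3283 × 88 ≈ 116.89 items; rounding up, 117.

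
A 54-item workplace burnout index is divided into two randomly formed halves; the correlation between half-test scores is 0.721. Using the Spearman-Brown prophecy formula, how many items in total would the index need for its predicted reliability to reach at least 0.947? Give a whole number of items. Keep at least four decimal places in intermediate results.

187

r_full = 2(0.721)/(1 + 0.721) = 0.8379
Solve Spearman-Brown for n: n = 0.947(1 − 0.8379) / [0.8379(1 − 0.947)] = 3.4567
Items = 3.4567 × 54 ≈ 186.66 → 187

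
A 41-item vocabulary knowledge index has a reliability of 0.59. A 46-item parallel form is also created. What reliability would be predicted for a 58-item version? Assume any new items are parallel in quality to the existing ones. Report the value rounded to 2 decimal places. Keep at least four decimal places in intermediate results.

0.67

The 46-item form is not needed; work directly from the 41-item form with n = 58/41 = 1.4146.
r_{58} = n·r / (1 + (n − 1)·r) = 0.8346 / 1.2446 ≈ 0.6706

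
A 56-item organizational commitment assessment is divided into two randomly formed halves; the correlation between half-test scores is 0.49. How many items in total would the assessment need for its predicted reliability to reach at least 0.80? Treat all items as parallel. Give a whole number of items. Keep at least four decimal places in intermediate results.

Corrected full-test reliability: r_full = 2 × 0.49 / (1 + 0.49) ≈ 0.6577
Solve Spearman-Brown for n: n = 0.80(1 − 0.6577) / [0.6577(1 − 0.80)] = 2.0818
Required items = 2.0818 × 56 = 116.58, so 117 items.

117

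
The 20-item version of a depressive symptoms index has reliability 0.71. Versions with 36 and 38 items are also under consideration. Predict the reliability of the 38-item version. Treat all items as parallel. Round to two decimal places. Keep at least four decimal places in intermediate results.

0.82

Only the ratio of lengths matters: n = 38/20 = 1.9000
r_{38} = n·r / (1 + (n − 1)·r) = 1.3490 / 1.6390 ≈ 0.8231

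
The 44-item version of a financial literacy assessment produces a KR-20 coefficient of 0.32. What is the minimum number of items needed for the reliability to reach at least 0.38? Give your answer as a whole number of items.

58

Spearman-Brown solved for the length factor n:
n = r*(1 − r) / [ r (1 − r*) ]
n = 0.38 × (1 − 0.32) / [ 0.32 × (1 − 0.38) ]
n = 0.2584 / 0.1984 ≈ 1.3024
So the test needs 1.3024 × 44 ≈ 57.31 items; rounding up, 58.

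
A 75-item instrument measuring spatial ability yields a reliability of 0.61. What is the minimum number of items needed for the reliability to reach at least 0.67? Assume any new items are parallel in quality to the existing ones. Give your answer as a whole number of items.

Invert Spearman-Brown to solve for n:
n = r*(1 − r) / [ r (1 − r*) ]
n = 0.67 × (1 − 0.61) / [ 0.61 × (1 − 0.67) ]
n = 0.2613 / 0.2013 ≈ 1.2981
Items needed = n × 75 = 1.2981 × 75 ≈ 97.36 → round up to 98

98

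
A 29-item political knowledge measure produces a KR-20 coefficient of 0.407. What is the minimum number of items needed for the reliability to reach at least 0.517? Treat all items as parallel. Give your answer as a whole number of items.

Spearman-Brown solved for the length factor n:
n = r*(1 − r) / [ r (1 − r*) ]
n = 0.517(1 − 0.407) / [0.407(1 − 0.517)]
n = 0.306581 / 0.196581 ≈ 1.5596
So the test needs 1.5596 × 29 ≈ 45.23 items; rounding up, 46.

46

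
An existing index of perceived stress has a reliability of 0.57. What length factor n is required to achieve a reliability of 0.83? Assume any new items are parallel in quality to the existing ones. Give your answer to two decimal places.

3.68

n = [0.83 × 0.43] / [0.57 × 0.17]
n = 0.3569 / 0.0969 ≈ 3.6832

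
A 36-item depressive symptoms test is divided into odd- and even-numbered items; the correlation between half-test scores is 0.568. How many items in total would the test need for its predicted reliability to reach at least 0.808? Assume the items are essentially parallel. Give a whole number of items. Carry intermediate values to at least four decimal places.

Corrected full-test reliability: r_full = 2 × 0.568 / (1 + 0.568) ≈ 0.7245
n = r_tgt(1 − r_full) / [r_full(1 − r_tgt)] = 0.808 × 0.2755 / (0.7245 × 0.192) ≈ 1.6003
Items = 1.6003 × 36 ≈ 57.61 → 58

58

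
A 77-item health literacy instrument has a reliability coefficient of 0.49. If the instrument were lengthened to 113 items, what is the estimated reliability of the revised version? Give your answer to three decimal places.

0.585

n = 113/77 = 1.4675
By Spearman-Brown, r_new = n r / (1 + (n − 1) r).
r_new = (1.4675 × 0.49) / (1 + (1.4675 − 1) × 0.49)
     = 0.7191 / 1.2291 = 0.5851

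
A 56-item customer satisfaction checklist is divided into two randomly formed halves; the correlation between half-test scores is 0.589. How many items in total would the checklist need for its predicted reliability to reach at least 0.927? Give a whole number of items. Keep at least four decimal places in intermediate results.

Corrected full-test reliability: r_full = 2 × 0.589 / (1 + 0.589) ≈ 0.7413
n = r_tgt(1 − r_full) / [r_full(1 − r_tgt)] = 0.927 × 0.2587 / (0.7413 × 0.073) ≈ 4.4316
Required items = 4.4316 × 56 = 248.17, so 249 items.

249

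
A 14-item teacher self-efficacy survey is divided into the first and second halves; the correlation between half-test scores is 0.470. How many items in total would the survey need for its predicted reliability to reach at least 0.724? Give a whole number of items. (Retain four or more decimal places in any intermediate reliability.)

21

Corrected full-test reliability: r_full = 2 × 0.470 / (1 + 0.470) ≈ 0.6395
n = r_tgt(1 − r_full) / [r_full(1 − r_tgt)] = 0.724 × 0.3605 / (0.6395 × 0.276) ≈ 1.4787
Items = 1.4787 × 14 ≈ 20.70 → 21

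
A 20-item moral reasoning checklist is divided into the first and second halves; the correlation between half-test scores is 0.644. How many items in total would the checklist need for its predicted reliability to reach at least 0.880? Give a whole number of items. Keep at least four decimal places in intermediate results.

41

Corrected full-test reliability: r_full = 2 × 0.644 / (1 + 0.644) ≈ 0.7835
n = r_tgt(1 − r_full) / [r_full(1 − r_tgt)] = 0.880 × 0.2165 / (0.7835 × 0.120) ≈ 2.0264
Items = 2.0264 × 20 ≈ 40.53 → 41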